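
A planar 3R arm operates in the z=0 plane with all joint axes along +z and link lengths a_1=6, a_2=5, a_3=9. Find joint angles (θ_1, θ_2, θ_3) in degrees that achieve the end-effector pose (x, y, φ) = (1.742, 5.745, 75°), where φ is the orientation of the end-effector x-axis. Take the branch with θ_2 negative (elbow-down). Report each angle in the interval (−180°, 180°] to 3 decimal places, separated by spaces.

wrist centre = target − a_3·(cos φ, sin φ) = (-0.5874, -2.9483)
cos θ_2 = (9.0377−6²−5²)/(2·6·5) = -0.8660; θ_2 = -150.0015° (elbow-down)
β = atan2(-2.9483,-0.5874) = -101.2670°; ψ = atan2(-2.4999,1.6698) = -56.2589°
θ_1 = β − ψ = -45.0081°
θ_3 = φ − θ_1 − θ_2 = -89.9903° (wrapped to (-180°,180°])

-45.008 -150.002 -89.990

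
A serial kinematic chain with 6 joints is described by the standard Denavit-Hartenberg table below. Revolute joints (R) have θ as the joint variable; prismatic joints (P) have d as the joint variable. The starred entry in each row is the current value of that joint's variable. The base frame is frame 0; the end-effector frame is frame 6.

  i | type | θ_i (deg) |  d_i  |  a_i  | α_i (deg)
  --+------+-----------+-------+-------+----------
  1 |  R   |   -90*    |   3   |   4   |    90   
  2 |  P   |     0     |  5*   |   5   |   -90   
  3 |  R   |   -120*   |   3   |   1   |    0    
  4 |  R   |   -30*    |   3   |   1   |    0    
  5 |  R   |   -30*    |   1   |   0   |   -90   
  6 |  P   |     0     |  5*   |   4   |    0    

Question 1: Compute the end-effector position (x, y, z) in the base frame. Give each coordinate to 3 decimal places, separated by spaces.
after link 1: o_1 = (0.0000, -4.0000, 3.0000)
after link 2: o_2 = (-5.0000, -9.0000, 3.0000)
after link 3: o_3 = (-5.8660, -8.5000, 6.0000)
after link 4: o_4 = (-6.3660, -7.6340, 9.0000)
after link 5: o_5 = (-6.3660, -7.6340, 10.0000)
after link 6: o_6 = (-11.3660, -3.6340, 10.0000)

-11.366 -3.634 10.000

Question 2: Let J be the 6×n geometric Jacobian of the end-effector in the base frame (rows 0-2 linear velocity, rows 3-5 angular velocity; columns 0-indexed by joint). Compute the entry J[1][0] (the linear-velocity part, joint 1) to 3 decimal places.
-11.366

axis z_0 = ẑ; lever o_n−o_0 = (-11.3660,-3.6340,10.0000)
cross product → J_v[:, 0] = (3.6340,-11.3660,0.0000)
J_ω[:, 0] = z_0
entry J[1][0] = -11.3660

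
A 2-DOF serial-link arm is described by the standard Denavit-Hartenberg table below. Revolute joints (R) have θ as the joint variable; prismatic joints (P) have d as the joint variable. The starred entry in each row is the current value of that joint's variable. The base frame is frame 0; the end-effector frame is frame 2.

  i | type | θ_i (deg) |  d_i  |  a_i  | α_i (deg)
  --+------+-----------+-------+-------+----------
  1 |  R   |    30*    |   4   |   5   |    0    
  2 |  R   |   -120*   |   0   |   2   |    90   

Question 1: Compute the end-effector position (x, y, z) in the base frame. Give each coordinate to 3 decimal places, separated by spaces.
4.330 0.500 4.000

after link 1: o_1 = (4.3301, 2.5000, 4.0000)
after link 2: o_2 = (4.3301, 0.5000, 4.0000)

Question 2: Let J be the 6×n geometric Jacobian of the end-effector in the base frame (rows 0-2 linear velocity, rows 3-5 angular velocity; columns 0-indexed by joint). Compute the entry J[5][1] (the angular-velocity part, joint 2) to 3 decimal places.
1.000

axis z_1 = (0.0000,0.0000,1.0000); lever o_n−o_1 = (0.0000,-2.0000,0.0000)
cross product → J_v[:, 1] = (2.0000,0.0000,-0.0000)
J_ω[:, 1] = z_1
entry J[5][1] = 1.0000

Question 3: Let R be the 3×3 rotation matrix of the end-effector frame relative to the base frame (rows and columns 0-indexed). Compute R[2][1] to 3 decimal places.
End-effector y-axis (col 1 of R) = (0.0000,0.0000,1.0000)
R[2][1] = 1.0000

1.000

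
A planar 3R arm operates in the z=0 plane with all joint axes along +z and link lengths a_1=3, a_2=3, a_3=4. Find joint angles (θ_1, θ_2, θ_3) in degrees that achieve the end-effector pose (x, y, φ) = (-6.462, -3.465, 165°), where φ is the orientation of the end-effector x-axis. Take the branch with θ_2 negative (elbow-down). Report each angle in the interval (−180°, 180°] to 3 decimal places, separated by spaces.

-90.007 -59.987 -45.006

wrist centre = target − a_3·(cos φ, sin φ) = (-2.5983, -4.5003)
cos θ_2 = (27.0036−3²−3²)/(2·3·3) = 0.5002; θ_2 = -59.9867° (elbow-down)
β = atan2(-4.5003,-2.5983) = -120.0006°; ψ = atan2(-2.5977,4.5006) = -29.9933°
θ_1 = β − ψ = -90.0073°
θ_3 = φ − θ_1 − θ_2 = -45.0061° (wrapped to (-180°,180°])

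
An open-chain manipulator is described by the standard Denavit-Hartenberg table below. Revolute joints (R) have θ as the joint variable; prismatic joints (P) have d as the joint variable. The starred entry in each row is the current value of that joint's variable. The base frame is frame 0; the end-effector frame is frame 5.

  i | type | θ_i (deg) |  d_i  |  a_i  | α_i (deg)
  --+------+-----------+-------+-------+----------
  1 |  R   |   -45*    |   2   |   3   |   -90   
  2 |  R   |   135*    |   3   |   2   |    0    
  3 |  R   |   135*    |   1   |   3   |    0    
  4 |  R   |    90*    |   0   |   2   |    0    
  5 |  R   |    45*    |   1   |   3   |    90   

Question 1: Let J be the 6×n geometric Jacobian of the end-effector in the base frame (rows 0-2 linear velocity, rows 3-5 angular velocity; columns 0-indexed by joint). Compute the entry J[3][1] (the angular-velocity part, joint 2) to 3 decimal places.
0.707

axis z_1 = (0.7071,0.7071,0.0000); lever o_n−o_1 = (5.4497,1.6213,-0.5355)
cross product → J_v[:, 1] = (-0.3787,0.3787,-2.7071)
J_ω[:, 1] = z_1
entry J[3][1] = 0.7071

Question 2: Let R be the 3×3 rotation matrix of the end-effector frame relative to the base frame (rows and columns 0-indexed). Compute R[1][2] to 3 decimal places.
End-effector z-axis (col 2 of R) = (0.5000,-0.5000,0.7071)
R[1][2] = -0.5000

-0.500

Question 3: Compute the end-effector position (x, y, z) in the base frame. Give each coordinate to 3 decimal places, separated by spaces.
after link 1: o_1 = (2.1213, -2.1213, 2.0000)
after link 2: o_2 = (3.2426, 1.0000, 0.5858)
after link 3: o_3 = (3.9497, 1.7071, 3.5858)
after link 4: o_4 = (5.3640, 0.2929, 3.5858)
after link 5: o_5 = (7.5711, -0.5000, 1.4645)

7.571 -0.500 1.464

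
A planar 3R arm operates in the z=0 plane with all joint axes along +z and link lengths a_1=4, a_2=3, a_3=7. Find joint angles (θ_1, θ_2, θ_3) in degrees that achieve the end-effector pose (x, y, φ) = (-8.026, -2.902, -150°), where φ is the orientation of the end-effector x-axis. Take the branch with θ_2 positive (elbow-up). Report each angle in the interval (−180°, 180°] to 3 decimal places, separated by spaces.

116.130 150.006 -56.136

wrist centre = target − a_3·(cos φ, sin φ) = (-1.9638, 0.5980)
cos θ_2 = (4.2142−4²−3²)/(2·4·3) = -0.8661; θ_2 = 150.0057° (elbow-up)
β = atan2(0.5980,-1.9638) = 163.0641°; ψ = atan2(1.4997,1.4018) = 46.9338°
θ_1 = β − ψ = 116.1303°
θ_3 = φ − θ_1 − θ_2 = -56.1359° (wrapped to (-180°,180°])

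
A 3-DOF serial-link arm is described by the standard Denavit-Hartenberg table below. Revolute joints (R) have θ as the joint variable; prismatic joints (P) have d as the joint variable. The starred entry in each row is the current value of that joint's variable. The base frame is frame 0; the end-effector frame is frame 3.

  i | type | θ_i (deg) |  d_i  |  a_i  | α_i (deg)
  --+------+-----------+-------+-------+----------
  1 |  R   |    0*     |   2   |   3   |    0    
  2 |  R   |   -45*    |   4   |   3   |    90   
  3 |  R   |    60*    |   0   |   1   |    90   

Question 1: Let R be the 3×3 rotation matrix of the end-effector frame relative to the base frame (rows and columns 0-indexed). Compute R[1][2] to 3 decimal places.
End-effector z-axis (col 2 of R) = (0.6124,-0.6124,-0.5000)
R[1][2] = -0.6124

-0.612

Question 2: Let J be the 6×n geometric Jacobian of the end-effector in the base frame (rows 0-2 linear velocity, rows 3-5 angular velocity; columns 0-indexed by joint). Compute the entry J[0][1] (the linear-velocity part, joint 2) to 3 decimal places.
2.475

axis z_1 = (0.0000,0.0000,1.0000); lever o_n−o_1 = (2.4749,-2.4749,4.8660)
cross product → J_v[:, 1] = (2.4749,2.4749,-0.0000)
J_ω[:, 1] = z_1
entry J[0][1] = 2.4749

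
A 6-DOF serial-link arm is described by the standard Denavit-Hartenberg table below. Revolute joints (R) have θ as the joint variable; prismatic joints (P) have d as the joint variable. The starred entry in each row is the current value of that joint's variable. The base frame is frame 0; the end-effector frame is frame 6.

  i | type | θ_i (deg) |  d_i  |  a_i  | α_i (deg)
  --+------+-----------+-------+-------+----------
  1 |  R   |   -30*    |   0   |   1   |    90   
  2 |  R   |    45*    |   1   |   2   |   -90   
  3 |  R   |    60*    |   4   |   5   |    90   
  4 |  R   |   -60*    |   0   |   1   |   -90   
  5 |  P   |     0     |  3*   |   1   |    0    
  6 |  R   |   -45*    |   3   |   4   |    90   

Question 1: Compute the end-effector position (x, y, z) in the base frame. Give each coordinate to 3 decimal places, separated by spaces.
9.979 4.061 9.598

after link 1: o_1 = (0.8660, -0.5000, 0.0000)
after link 2: o_2 = (1.5908, -2.0731, 1.4142)
after link 3: o_3 = (2.8373, 2.2072, 6.0104)
after link 4: o_4 = (3.7372, 2.1876, 5.5748)
after link 5: o_5 = (5.6391, 4.1877, 7.1184)
after link 6: o_6 = (9.9793, 4.0611, 9.5977)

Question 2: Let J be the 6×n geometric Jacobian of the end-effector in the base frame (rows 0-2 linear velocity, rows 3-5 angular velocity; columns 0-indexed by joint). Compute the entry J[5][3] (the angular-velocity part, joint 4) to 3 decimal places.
axis z_3 = (0.2803,-0.7392,0.6124); lever o_n−o_3 = (7.1420,1.8539,3.5872)
cross product → J_v[:, 3] = (-3.7870,3.3680,5.7991)
J_ω[:, 3] = z_3
entry J[5][3] = 0.6124

0.612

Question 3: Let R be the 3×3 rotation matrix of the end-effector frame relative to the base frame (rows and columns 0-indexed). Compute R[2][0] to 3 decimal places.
End-effector x-axis (col 0 of R) = (0.8346,-0.5365,0.1250)
R[2][0] = 0.1250

0.125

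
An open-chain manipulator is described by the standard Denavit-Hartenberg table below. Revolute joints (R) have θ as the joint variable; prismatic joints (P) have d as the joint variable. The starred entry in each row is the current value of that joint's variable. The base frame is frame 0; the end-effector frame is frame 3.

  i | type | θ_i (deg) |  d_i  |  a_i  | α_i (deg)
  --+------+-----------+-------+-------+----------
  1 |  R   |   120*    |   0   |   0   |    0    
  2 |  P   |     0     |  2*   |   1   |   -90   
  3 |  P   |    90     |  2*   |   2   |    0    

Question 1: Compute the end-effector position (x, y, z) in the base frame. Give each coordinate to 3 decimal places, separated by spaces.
-2.232 -0.134 0.000

after link 1: o_1 = (0.0000, 0.0000, 0.0000)
after link 2: o_2 = (-0.5000, 0.8660, 2.0000)
after link 3: o_3 = (-2.2321, -0.1340, 0.0000)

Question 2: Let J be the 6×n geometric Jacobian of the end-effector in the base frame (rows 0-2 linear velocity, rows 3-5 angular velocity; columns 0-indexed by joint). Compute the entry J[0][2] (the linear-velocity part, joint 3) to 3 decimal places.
prismatic axis z_2 = (-0.8660,-0.5000,0.0000)
J_v[:, 2] = z_2; J_ω[:, 2] = (0,0,0)
entry J[0][2] = -0.8660

-0.866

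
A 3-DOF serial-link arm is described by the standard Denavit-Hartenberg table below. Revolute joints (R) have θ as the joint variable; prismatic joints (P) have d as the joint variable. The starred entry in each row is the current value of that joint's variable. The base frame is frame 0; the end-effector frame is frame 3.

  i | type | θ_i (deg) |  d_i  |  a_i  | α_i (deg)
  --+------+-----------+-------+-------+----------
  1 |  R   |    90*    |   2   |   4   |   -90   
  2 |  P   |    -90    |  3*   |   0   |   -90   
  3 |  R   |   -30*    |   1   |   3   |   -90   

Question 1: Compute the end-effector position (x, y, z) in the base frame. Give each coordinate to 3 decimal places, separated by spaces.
-4.500 5.000 4.598

after link 1: o_1 = (0.0000, 4.0000, 2.0000)
after link 2: o_2 = (-3.0000, 4.0000, 2.0000)
after link 3: o_3 = (-4.5000, 5.0000, 4.5981)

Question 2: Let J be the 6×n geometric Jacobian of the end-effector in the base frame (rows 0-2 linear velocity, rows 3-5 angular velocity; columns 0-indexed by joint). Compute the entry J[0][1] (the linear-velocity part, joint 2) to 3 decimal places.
-1.000

prismatic axis z_1 = (-1.0000,0.0000,0.0000)
J_v[:, 1] = z_1; J_ω[:, 1] = (0,0,0)
entry J[0][1] = -1.0000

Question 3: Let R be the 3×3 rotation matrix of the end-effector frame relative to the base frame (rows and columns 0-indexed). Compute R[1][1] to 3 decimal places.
-1.000

End-effector y-axis (col 1 of R) = (0.0000,-1.0000,0.0000)
R[1][1] = -1.0000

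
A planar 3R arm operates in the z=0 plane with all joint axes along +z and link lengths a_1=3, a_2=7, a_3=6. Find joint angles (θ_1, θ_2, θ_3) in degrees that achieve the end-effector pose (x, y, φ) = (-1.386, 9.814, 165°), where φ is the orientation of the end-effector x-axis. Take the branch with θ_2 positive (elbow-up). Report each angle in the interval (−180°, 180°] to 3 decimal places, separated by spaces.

wrist centre = target − a_3·(cos φ, sin φ) = (4.4096, 8.2611)
cos θ_2 = (87.6897−3²−7²)/(2·3·7) = 0.7069; θ_2 = 45.0169° (elbow-up)
β = atan2(8.2611,4.4096) = 61.9078°; ψ = atan2(4.9512,7.9483) = 31.9199°
θ_1 = β − ψ = 29.9879°
θ_3 = φ − θ_1 − θ_2 = 89.9952° (wrapped to (-180°,180°])

29.988 45.017 89.995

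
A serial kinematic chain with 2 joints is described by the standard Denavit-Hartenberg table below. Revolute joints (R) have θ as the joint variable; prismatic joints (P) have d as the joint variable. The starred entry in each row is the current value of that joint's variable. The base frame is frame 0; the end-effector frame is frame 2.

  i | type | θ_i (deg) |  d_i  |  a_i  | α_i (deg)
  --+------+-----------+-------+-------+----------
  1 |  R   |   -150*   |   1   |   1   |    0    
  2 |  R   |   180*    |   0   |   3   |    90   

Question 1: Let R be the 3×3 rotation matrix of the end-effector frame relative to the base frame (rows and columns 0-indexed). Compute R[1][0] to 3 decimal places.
End-effector x-axis (col 0 of R) = (0.8660,0.5000,0.0000)
R[1][0] = 0.5000

0.500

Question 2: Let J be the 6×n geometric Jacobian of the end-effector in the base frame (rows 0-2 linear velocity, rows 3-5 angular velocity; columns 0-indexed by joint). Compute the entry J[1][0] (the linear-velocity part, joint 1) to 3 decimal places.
axis z_0 = ẑ; lever o_n−o_0 = (1.7321,1.0000,1.0000)
cross product → J_v[:, 0] = (-1.0000,1.7321,0.0000)
J_ω[:, 0] = z_0
entry J[1][0] = 1.7321

1.732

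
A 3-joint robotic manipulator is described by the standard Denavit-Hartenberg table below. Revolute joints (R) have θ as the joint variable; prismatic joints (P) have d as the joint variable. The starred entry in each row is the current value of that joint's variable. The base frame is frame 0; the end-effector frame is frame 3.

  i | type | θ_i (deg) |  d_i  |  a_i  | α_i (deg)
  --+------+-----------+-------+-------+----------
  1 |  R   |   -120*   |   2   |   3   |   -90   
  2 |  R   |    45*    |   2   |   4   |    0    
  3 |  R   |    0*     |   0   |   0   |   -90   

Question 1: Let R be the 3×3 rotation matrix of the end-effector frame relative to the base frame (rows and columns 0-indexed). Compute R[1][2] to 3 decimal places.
End-effector z-axis (col 2 of R) = (0.3536,0.6124,-0.7071)
R[1][2] = 0.6124

0.612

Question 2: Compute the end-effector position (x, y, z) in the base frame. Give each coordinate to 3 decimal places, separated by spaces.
after link 1: o_1 = (-1.5000, -2.5981, 2.0000)
after link 2: o_2 = (-1.1822, -6.0476, -0.8284)
after link 3: o_3 = (-1.1822, -6.0476, -0.8284)

-1.182 -6.048 -0.828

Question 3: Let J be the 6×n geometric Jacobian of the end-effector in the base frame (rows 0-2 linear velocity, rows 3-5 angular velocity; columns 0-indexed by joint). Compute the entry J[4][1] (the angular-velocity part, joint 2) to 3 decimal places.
axis z_1 = (0.8660,-0.5000,0.0000); lever o_n−o_1 = (0.3178,-3.4495,-2.8284)
cross product → J_v[:, 1] = (1.4142,2.4495,-2.8284)
J_ω[:, 1] = z_1
entry J[4][1] = -0.5000

-0.500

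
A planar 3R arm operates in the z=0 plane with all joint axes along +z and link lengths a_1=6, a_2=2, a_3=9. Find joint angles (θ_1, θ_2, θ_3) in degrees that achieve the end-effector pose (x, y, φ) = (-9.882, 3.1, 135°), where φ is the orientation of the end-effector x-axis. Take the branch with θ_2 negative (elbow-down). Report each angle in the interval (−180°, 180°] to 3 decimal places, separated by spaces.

-120.006 -134.998 30.004

wrist centre = target − a_3·(cos φ, sin φ) = (-3.5180, -3.2640)
cos θ_2 = (23.0300−6²−2²)/(2·6·2) = -0.7071; θ_2 = -134.9980° (elbow-down)
β = atan2(-3.2640,-3.5180) = -137.1455°; ψ = atan2(-1.4143,4.5858) = -17.1397°
θ_1 = β − ψ = -120.0058°
θ_3 = φ − θ_1 − θ_2 = 30.0038° (wrapped to (-180°,180°])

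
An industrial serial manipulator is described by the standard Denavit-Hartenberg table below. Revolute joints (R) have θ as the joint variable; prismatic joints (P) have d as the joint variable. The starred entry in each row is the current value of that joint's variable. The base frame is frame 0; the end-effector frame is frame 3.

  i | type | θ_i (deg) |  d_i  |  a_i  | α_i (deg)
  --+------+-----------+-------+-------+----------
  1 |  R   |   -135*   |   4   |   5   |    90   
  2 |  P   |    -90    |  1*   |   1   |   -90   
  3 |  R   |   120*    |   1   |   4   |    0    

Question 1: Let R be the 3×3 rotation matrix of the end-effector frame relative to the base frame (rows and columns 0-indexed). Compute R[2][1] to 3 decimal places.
0.866

End-effector y-axis (col 1 of R) = (-0.3536,0.3536,0.8660)
R[2][1] = 0.8660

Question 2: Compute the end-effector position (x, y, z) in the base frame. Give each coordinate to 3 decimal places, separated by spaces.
-2.500 -5.985 5.000

after link 1: o_1 = (-3.5355, -3.5355, 4.0000)
after link 2: o_2 = (-4.2426, -2.8284, 3.0000)
after link 3: o_3 = (-2.5003, -5.9850, 5.0000)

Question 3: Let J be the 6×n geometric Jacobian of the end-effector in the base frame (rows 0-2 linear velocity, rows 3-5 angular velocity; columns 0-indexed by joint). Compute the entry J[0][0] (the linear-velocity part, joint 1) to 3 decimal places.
axis z_0 = ẑ; lever o_n−o_0 = (-2.5003,-5.9850,5.0000)
cross product → J_v[:, 0] = (5.9850,-2.5003,0.0000)
J_ω[:, 0] = z_0
entry J[0][0] = 5.9850

5.985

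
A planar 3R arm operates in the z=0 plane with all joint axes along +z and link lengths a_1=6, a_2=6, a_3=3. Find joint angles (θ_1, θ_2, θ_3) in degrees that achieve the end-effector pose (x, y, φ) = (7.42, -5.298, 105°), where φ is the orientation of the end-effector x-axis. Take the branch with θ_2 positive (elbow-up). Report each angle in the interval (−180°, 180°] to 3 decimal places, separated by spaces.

-59.999 30.002 134.997

wrist centre = target − a_3·(cos φ, sin φ) = (8.1965, -8.1958)
cos θ_2 = (134.3527−6²−6²)/(2·6·6) = 0.8660; θ_2 = 30.0018° (elbow-up)
β = atan2(-8.1958,8.1965) = -44.9976°; ψ = atan2(3.0002,11.1961) = 15.0009°
θ_1 = β − ψ = -59.9985°
θ_3 = φ − θ_1 − θ_2 = 134.9967° (wrapped to (-180°,180°])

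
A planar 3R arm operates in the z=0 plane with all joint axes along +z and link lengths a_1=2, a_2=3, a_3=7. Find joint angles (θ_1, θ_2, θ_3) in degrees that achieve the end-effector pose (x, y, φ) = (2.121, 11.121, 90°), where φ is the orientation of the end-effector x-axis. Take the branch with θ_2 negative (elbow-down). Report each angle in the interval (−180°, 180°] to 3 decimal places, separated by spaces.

wrist centre = target − a_3·(cos φ, sin φ) = (2.1210, 4.1210)
cos θ_2 = (21.4813−2²−3²)/(2·2·3) = 0.7068; θ_2 = -45.0270° (elbow-down)
β = atan2(4.1210,2.1210) = 62.7660°; ψ = atan2(-2.1223,4.1203) = -27.2524°
θ_1 = β − ψ = 90.0184°
θ_3 = φ − θ_1 − θ_2 = 45.0086° (wrapped to (-180°,180°])

90.018 -45.027 45.009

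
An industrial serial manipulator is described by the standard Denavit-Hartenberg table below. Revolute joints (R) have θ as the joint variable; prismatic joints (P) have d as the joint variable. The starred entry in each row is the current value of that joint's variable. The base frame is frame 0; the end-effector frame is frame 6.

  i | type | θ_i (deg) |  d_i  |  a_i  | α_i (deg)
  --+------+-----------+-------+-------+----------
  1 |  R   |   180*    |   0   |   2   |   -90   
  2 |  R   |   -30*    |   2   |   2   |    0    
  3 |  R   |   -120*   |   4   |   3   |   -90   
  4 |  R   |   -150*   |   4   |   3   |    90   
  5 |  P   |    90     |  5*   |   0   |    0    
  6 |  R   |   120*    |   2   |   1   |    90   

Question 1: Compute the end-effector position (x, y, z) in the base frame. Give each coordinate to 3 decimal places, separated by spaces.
-7.516 -1.005 2.857

after link 1: o_1 = (-2.0000, 0.0000, 0.0000)
after link 2: o_2 = (-3.7321, -2.0000, 1.0000)
after link 3: o_3 = (-1.1340, -6.0000, 2.5000)
after link 4: o_4 = (-5.3840, -7.5000, 4.6651)
after link 5: o_5 = (-7.5490, -3.1699, 3.4151)
after link 6: o_6 = (-7.5155, -1.0048, 2.8571)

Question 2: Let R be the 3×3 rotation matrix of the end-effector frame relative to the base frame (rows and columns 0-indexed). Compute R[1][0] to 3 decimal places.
0.433

End-effector x-axis (col 0 of R) = (0.8995,0.4330,-0.0580)
R[1][0] = 0.4330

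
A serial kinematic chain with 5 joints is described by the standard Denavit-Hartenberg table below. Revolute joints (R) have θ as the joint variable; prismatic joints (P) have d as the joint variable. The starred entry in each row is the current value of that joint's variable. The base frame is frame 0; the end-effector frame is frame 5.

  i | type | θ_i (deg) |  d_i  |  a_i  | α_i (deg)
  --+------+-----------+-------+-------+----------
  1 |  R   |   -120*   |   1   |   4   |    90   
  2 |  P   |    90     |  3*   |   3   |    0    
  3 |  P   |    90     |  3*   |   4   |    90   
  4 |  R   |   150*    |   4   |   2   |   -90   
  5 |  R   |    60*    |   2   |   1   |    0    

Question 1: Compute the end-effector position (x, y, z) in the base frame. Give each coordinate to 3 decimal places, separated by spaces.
after link 1: o_1 = (-2.0000, -3.4641, 1.0000)
after link 2: o_2 = (-4.5981, -1.9641, 4.0000)
after link 3: o_3 = (-5.1962, 3.0000, 4.0000)
after link 4: o_4 = (-6.9282, 2.0000, 8.0000)
after link 5: o_5 = (-6.3612, 0.0179, 7.1340)

-6.361 0.018 7.134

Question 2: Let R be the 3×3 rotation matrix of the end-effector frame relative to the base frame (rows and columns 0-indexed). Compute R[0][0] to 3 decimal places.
End-effector x-axis (col 0 of R) = (-0.4330,-0.2500,-0.8660)
R[0][0] = -0.4330

-0.433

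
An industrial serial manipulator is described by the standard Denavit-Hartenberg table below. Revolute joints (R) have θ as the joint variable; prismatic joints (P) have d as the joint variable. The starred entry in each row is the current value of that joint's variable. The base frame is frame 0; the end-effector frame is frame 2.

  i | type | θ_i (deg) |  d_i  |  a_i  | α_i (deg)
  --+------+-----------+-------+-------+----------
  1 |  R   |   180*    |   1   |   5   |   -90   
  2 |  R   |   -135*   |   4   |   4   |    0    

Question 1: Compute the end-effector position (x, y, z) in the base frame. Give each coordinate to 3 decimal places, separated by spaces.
after link 1: o_1 = (-5.0000, 0.0000, 1.0000)
after link 2: o_2 = (-2.1716, -4.0000, 3.8284)

-2.172 -4.000 3.828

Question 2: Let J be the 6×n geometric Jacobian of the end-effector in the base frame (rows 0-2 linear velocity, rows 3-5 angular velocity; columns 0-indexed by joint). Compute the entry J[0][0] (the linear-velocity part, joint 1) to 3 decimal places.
axis z_0 = ẑ; lever o_n−o_0 = (-2.1716,-4.0000,3.8284)
cross product → J_v[:, 0] = (4.0000,-2.1716,0.0000)
J_ω[:, 0] = z_0
entry J[0][0] = 4.0000

4.000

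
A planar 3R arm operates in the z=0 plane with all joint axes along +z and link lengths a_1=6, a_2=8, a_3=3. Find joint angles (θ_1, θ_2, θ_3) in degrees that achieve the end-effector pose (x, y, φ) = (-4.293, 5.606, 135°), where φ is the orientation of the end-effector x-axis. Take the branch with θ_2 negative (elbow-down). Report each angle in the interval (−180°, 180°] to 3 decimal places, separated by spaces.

-135.000 -150.003 60.003

wrist centre = target − a_3·(cos φ, sin φ) = (-2.1717, 3.4847)
cos θ_2 = (16.8592−6²−8²)/(2·6·8) = -0.8661; θ_2 = -150.0028° (elbow-down)
β = atan2(3.4847,-2.1717) = 121.9315°; ψ = atan2(-3.9997,-0.9284) = -103.0681°
θ_1 = β − ψ = 224.9996°
θ_3 = φ − θ_1 − θ_2 = 60.0033° (wrapped to (-180°,180°])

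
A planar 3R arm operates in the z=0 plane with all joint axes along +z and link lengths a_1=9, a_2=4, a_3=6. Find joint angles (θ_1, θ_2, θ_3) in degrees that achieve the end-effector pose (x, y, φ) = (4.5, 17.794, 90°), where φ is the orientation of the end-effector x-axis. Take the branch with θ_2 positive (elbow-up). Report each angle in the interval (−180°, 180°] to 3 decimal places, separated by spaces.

wrist centre = target − a_3·(cos φ, sin φ) = (4.5000, 11.7940)
cos θ_2 = (159.3484−9²−4²)/(2·9·4) = 0.8660; θ_2 = 30.0086° (elbow-up)
β = atan2(11.7940,4.5000) = 69.1156°; ψ = atan2(2.0005,12.4638) = 9.1186°
θ_1 = β − ψ = 59.9971°
θ_3 = φ − θ_1 − θ_2 = -0.0057° (wrapped to (-180°,180°])

59.997 30.009 -0.006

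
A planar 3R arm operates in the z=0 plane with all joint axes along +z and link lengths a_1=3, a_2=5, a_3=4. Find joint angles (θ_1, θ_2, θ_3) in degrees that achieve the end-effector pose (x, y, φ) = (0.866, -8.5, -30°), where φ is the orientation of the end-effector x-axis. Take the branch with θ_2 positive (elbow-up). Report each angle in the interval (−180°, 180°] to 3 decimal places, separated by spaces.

wrist centre = target − a_3·(cos φ, sin φ) = (-2.5981, -6.5000)
cos θ_2 = (49.0001−3²−5²)/(2·3·5) = 0.5000; θ_2 = 59.9997° (elbow-up)
β = atan2(-6.5000,-2.5981) = -111.7870°; ψ = atan2(4.3301,5.5000) = 38.2130°
θ_1 = β − ψ = -150.0000°
θ_3 = φ − θ_1 − θ_2 = 60.0003° (wrapped to (-180°,180°])

-150.000 60.000 60.000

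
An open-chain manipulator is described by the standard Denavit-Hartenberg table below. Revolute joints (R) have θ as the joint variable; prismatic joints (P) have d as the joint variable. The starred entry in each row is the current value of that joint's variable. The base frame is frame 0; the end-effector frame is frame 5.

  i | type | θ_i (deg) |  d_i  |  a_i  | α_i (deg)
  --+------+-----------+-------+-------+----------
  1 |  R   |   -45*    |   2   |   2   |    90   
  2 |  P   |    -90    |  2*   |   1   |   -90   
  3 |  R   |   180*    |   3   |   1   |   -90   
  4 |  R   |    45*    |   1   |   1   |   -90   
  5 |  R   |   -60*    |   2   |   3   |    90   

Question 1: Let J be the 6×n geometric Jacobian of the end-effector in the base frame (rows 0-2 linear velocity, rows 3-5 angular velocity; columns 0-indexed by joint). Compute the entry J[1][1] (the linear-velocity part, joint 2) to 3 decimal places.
-0.707

prismatic axis z_1 = (-0.7071,-0.7071,0.0000)
J_v[:, 1] = z_1; J_ω[:, 1] = (0,0,0)
entry J[1][1] = -0.7071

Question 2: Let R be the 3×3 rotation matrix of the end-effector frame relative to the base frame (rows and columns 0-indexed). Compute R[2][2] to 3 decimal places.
End-effector z-axis (col 2 of R) = (0.0795,-0.7866,-0.6124)
R[2][2] = -0.6124

-0.612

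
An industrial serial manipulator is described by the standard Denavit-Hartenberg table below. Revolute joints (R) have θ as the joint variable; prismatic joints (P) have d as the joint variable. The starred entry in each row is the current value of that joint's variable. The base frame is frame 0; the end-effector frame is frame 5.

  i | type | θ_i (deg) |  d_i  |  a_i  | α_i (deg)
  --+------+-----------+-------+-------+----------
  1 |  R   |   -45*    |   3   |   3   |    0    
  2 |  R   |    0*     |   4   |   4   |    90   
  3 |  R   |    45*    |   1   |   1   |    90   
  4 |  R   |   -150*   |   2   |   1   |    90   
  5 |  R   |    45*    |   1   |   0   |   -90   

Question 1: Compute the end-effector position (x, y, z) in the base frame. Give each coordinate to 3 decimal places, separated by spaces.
4.801 -6.733 5.327

after link 1: o_1 = (2.1213, -2.1213, 3.0000)
after link 2: o_2 = (4.9497, -4.9497, 7.0000)
after link 3: o_3 = (4.7426, -6.1569, 7.7071)
after link 4: o_4 = (5.6632, -6.3703, 5.6805)
after link 5: o_5 = (4.8008, -6.7327, 5.3270)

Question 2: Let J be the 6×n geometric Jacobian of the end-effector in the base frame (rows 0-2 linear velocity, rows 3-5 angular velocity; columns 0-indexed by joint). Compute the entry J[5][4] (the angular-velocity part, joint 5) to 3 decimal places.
axis z_4 = (-0.8624,-0.3624,-0.3536); lever o_n−o_4 = (-0.8624,-0.3624,-0.3536)
cross product → J_v[:, 4] = (0.0000,-0.0000,-0.0000)
J_ω[:, 4] = z_4
entry J[5][4] = -0.3536

-0.354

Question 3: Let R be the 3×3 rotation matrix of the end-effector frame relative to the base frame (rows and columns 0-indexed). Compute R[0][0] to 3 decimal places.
End-effector x-axis (col 0 of R) = (0.2974,0.2026,-0.9330)
R[0][0] = 0.2974

0.297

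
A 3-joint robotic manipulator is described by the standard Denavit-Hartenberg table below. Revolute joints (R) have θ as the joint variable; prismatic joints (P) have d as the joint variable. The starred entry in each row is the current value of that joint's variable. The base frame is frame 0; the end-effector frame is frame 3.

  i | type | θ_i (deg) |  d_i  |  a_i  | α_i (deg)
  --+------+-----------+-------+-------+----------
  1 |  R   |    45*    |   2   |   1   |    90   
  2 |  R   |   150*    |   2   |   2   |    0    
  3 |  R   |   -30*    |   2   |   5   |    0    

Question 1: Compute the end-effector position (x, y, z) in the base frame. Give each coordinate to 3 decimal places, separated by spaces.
0.543 -5.114 7.330

after link 1: o_1 = (0.7071, 0.7071, 2.0000)
after link 2: o_2 = (0.8966, -1.9319, 3.0000)
after link 3: o_3 = (0.5430, -5.1138, 7.3301)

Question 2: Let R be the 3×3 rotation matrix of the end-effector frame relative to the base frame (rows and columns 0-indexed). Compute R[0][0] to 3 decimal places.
End-effector x-axis (col 0 of R) = (-0.3536,-0.3536,0.8660)
R[0][0] = -0.3536

-0.354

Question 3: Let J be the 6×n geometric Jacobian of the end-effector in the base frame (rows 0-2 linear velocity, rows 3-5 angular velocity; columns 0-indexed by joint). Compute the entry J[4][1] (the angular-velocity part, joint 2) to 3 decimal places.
axis z_1 = (0.7071,-0.7071,0.0000); lever o_n−o_1 = (-0.1641,-5.8209,5.3301)
cross product → J_v[:, 1] = (-3.7690,-3.7690,-4.2321)
J_ω[:, 1] = z_1
entry J[4][1] = -0.7071

-0.707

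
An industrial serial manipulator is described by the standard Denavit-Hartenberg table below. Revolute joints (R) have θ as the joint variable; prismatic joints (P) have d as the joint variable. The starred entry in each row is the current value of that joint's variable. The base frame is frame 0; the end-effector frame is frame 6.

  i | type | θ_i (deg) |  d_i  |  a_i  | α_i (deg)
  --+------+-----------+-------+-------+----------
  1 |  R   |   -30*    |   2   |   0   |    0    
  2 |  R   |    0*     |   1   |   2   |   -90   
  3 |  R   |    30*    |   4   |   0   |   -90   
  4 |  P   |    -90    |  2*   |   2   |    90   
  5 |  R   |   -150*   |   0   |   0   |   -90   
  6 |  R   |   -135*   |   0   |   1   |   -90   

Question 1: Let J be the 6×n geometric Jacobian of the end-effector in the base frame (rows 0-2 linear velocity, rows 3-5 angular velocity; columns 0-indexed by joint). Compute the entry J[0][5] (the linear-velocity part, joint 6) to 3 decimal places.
-0.683

axis z_5 = (0.6250,0.2165,0.7500); lever o_n−o_5 = (-0.3772,0.9249,0.0474)
cross product → J_v[:, 5] = (-0.6834,-0.3125,0.6597)
J_ω[:, 5] = z_5
entry J[0][5] = -0.6834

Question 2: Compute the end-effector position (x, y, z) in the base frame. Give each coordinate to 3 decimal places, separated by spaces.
3.489 5.621 1.315

after link 1: o_1 = (0.0000, 0.0000, 2.0000)
after link 2: o_2 = (1.7321, -1.0000, 3.0000)
after link 3: o_3 = (3.7321, 2.4641, 3.0000)
after link 4: o_4 = (3.8660, 4.6962, 1.2679)
after link 5: o_5 = (3.8660, 4.6962, 1.2679)
after link 6: o_6 = (3.4888, 5.6211, 1.3153)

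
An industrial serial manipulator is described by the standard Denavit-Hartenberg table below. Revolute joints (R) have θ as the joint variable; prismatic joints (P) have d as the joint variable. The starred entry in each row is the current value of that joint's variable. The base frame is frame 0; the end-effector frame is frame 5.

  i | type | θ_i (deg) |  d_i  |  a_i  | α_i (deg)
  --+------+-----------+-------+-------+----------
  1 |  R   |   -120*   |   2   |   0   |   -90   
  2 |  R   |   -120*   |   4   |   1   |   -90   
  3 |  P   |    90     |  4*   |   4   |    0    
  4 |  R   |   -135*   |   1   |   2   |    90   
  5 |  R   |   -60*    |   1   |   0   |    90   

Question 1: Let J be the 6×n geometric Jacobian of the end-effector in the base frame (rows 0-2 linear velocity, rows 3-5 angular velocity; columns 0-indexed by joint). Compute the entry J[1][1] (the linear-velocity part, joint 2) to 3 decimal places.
-3.445

axis z_1 = (0.8660,-0.5000,0.0000); lever o_n−o_1 = (0.0988,-4.0715,3.9784)
cross product → J_v[:, 1] = (-1.9892,-3.4454,-3.4766)
J_ω[:, 1] = z_1
entry J[1][1] = -3.4454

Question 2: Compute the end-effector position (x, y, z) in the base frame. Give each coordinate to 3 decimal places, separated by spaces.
0.099 -4.071 5.978

after link 1: o_1 = (0.0000, 0.0000, 2.0000)
after link 2: o_2 = (3.7141, -1.5670, 2.8660)
after link 3: o_3 = (-1.4821, -2.5670, 4.8660)
after link 4: o_4 = (-0.3368, -3.4117, 6.5908)
after link 5: o_5 = (0.0988, -4.0715, 5.9784)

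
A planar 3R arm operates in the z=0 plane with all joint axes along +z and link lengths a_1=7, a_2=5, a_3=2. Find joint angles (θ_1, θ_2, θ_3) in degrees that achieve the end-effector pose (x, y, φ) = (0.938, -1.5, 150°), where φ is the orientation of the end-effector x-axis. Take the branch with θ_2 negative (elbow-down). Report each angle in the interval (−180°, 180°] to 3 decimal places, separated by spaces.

wrist centre = target − a_3·(cos φ, sin φ) = (2.6701, -2.5000)
cos θ_2 = (13.3792−7²−5²)/(2·7·5) = -0.8660; θ_2 = -149.9984° (elbow-down)
β = atan2(-2.5000,2.6701) = -43.1161°; ψ = atan2(-2.5001,2.6699) = -43.1187°
θ_1 = β − ψ = 0.0025°
θ_3 = φ − θ_1 − θ_2 = -60.0041° (wrapped to (-180°,180°])

0.003 -149.998 -60.004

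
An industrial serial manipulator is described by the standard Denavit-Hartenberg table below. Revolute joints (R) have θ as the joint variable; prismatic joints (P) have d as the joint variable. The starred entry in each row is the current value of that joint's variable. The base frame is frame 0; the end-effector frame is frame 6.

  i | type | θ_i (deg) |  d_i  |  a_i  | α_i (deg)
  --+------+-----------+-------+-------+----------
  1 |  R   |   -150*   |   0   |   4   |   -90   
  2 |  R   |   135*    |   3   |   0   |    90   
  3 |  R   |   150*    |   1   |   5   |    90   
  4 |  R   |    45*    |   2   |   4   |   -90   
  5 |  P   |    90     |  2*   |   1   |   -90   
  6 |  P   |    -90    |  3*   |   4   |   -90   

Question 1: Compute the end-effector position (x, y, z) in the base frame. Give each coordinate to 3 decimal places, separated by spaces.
-5.279 -8.357 -3.664

after link 1: o_1 = (-3.4641, -2.0000, 0.0000)
after link 2: o_2 = (-1.9641, -4.5981, 0.0000)
after link 3: o_3 = (-3.9781, -8.6476, 2.3548)
after link 4: o_4 = (-5.0247, -12.8848, 1.3797)
after link 5: o_5 = (-6.2334, -11.7662, -0.1328)
after link 6: o_6 = (-5.2789, -8.3574, -3.6639)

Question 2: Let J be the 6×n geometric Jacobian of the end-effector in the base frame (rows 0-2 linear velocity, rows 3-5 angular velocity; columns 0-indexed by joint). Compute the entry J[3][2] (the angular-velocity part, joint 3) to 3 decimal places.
axis z_2 = (-0.6124,-0.3536,-0.7071); lever o_n−o_2 = (-3.3148,-3.7593,-3.6639)
cross product → J_v[:, 2] = (-1.3629,0.1003,1.1301)
J_ω[:, 2] = z_2
entry J[3][2] = -0.6124

-0.612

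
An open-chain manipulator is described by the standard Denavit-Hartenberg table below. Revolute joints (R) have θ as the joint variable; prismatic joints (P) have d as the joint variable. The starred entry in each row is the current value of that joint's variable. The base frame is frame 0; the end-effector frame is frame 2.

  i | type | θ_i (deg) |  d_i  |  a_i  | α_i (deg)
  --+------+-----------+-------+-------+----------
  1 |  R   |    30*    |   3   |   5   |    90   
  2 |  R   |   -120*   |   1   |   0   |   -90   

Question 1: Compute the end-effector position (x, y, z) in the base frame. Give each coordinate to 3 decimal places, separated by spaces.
after link 1: o_1 = (4.3301, 2.5000, 3.0000)
after link 2: o_2 = (4.8301, 1.6340, 3.0000)

4.830 1.634 3.000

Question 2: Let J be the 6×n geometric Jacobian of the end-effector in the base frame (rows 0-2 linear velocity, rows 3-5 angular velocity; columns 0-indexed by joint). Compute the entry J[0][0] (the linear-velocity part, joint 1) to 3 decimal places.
axis z_0 = ẑ; lever o_n−o_0 = (4.8301,1.6340,3.0000)
cross product → J_v[:, 0] = (-1.6340,4.8301,0.0000)
J_ω[:, 0] = z_0
entry J[0][0] = -1.6340

-1.634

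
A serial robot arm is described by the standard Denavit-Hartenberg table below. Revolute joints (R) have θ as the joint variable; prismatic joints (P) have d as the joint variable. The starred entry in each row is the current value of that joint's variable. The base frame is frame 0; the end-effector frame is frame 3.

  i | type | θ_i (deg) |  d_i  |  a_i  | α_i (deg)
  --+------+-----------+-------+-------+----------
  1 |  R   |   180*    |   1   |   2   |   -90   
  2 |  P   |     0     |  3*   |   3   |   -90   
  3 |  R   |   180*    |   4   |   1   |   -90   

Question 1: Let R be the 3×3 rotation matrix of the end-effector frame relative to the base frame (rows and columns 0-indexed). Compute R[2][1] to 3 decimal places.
End-effector y-axis (col 1 of R) = (0.0000,0.0000,1.0000)
R[2][1] = 1.0000

1.000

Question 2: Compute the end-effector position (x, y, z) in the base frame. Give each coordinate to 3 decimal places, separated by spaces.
after link 1: o_1 = (-2.0000, 0.0000, 1.0000)
after link 2: o_2 = (-5.0000, -3.0000, 1.0000)
after link 3: o_3 = (-4.0000, -3.0000, -3.0000)

-4.000 -3.000 -3.000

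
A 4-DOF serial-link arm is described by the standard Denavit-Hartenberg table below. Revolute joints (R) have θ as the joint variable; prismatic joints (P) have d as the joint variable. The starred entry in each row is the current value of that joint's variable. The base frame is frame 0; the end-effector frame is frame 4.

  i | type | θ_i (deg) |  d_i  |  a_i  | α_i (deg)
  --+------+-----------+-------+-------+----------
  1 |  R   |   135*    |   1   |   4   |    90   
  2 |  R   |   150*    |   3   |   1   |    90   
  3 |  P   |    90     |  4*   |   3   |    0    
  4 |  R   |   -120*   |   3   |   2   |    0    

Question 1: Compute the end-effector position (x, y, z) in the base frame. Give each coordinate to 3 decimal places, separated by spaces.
-0.095 7.166 8.428

after link 1: o_1 = (-2.8284, 2.8284, 1.0000)
after link 2: o_2 = (-0.0947, 4.3374, 1.5000)
after link 3: o_3 = (0.6124, 7.8729, 4.9641)
after link 4: o_4 = (-0.0947, 7.1658, 8.4282)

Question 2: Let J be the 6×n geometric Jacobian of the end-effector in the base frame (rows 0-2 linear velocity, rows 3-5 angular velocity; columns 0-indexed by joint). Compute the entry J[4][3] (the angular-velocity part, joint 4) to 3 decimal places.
0.354

axis z_3 = (-0.3536,0.3536,0.8660); lever o_n−o_3 = (-0.7071,-0.7071,3.4641)
cross product → J_v[:, 3] = (1.8371,0.6124,0.5000)
J_ω[:, 3] = z_3
entry J[4][3] = 0.3536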